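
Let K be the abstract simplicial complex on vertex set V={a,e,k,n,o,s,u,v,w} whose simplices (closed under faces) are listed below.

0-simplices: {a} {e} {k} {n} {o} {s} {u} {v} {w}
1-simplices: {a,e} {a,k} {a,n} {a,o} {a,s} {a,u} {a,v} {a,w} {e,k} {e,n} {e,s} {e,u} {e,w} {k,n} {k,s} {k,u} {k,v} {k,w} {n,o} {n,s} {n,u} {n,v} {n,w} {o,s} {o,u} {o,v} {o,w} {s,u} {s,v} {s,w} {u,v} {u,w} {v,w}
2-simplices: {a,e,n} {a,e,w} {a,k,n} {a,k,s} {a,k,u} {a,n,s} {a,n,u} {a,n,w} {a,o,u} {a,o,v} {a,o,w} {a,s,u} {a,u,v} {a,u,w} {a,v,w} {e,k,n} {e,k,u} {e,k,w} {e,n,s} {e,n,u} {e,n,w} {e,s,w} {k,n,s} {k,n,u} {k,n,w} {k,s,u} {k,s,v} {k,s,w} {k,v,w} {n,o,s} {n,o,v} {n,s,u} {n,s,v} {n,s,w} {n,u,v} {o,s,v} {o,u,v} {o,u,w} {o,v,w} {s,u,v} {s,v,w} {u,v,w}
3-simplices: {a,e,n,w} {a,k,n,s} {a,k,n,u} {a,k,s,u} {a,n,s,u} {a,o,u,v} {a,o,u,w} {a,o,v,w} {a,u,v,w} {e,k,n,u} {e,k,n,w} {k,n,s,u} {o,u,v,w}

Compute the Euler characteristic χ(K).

χ(K)=5

n_0=9 n_1=33 n_2=42 n_3=13
χ=+9−33+42−13=5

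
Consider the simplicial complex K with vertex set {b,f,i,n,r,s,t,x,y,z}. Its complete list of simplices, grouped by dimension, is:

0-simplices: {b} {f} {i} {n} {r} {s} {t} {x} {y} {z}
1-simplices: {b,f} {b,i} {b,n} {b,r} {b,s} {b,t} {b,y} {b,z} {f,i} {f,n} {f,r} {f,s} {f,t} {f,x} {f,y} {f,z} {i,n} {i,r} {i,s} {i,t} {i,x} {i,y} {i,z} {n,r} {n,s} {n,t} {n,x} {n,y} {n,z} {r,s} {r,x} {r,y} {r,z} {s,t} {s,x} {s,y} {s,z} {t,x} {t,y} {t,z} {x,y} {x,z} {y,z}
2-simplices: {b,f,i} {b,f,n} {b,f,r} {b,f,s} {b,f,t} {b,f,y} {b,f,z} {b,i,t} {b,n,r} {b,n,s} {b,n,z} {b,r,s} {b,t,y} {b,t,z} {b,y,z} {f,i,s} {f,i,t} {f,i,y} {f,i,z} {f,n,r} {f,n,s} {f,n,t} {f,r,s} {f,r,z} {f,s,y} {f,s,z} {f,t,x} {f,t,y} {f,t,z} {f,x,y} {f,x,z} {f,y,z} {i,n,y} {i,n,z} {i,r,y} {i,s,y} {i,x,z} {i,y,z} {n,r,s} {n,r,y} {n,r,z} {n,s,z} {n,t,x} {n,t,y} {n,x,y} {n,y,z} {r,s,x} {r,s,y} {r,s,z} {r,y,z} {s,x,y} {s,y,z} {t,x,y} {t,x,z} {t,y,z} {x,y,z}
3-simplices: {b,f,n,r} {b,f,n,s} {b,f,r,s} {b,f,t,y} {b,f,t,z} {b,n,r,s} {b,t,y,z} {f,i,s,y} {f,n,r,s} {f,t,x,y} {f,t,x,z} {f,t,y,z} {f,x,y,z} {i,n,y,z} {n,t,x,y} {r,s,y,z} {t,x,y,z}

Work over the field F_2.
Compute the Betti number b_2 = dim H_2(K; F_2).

b_2=8

n_0=10 n_1=43 n_2=56 n_3=17  [Z2]
∂1: piv[bf,bi,bn,br,bs,bt,by,bz,fx] rk=9  ker:fi,fn,fr,fs,ft,fy,fz,in,ir,is,it,ix,iy,iz,nr,ns,nt,nx,ny,nz,rs,rx,ry,rz,st,sx,sy,sz,tx,ty,tz,xy,xz,yz
∂2: piv[bfi,bfn,bfr,bfs,bft,bfy,bfz,bit,bnr,bns,bnz,brs,bty,btz,byz,fis,fiy,fiz,fnt,frz,fsy,fsz,ftx,fxy,fxz,iny,inz,iry,ixz,nry,ntx,rsx,sxy] rk=33  ker:fit,fnr,fns,frs,fty,ftz,fyz,isy,iyz,nrs,nrz,nsz,nty,nxy,nyz,rsy,rsz,ryz,syz,txy,txz,tyz,xyz
∂3: piv[bfnr,bfns,bfrs,bfty,bftz,bnrs,btyz,fisy,ftxy,ftxz,ftyz,fxyz,inyz,ntxy,rsyz] rk=15  ker:fnrs,txyz
b_2=(56−33)−15=8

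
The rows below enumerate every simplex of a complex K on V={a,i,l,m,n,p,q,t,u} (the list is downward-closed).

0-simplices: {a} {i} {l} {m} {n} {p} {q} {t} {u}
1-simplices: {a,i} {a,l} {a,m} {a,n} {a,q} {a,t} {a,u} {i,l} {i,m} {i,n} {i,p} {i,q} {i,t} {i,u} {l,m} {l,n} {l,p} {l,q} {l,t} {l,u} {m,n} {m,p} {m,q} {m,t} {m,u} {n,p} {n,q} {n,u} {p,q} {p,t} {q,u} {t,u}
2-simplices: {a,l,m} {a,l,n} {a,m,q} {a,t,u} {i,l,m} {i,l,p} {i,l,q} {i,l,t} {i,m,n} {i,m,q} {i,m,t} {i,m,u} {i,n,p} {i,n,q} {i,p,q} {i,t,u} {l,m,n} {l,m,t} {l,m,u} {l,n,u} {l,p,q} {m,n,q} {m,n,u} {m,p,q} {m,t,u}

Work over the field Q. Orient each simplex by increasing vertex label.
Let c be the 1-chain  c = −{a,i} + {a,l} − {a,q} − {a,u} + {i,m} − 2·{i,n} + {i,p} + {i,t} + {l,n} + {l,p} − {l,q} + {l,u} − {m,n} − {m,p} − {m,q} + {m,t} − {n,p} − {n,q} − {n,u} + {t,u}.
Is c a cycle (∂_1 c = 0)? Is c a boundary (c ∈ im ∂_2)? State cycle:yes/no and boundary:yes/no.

n_0=9 n_1=32 n_2=25  [Q]
∂1: piv[ai,al,am,an,aq,at,au,ip] rk=8  ker:il,im,in,iq,it,iu,lm,ln,lp,lq,lt,lu,mn,mp,mq,mt,mu,np,nq,nu,pq,pt,qu,tu
∂2: piv[alm,aln,amq,atu,ilm,ilp,ilq,ilt,imn,imq,imt,imu,inp,inq,ipq,itu,lmn,lmu,lnu,mpq] rk=20  ker:lmt,lpq,mnq,mnu,mtu
∂1c = 2·{a} − 2·{i} − {l} + 3·{m} + {n} − 4·{q} + {t}

cycle:no boundary:no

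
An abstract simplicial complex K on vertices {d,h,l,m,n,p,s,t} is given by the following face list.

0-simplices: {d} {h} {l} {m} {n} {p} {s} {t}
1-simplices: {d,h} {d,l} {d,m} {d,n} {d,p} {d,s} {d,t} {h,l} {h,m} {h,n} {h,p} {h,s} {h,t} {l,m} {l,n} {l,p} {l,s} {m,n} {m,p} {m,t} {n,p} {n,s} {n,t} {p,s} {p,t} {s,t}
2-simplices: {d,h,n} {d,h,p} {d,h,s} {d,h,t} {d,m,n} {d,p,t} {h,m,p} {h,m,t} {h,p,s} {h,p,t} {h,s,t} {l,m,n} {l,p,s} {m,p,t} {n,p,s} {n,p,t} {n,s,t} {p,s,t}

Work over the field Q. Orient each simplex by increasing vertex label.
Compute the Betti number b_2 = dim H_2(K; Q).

n_0=8 n_1=26 n_2=18  [Q]
∂1: piv[dh,dl,dm,dn,dp,ds,dt] rk=7  ker:hl,hm,hn,hp,hs,ht,lm,ln,lp,ls,mn,mp,mt,np,ns,nt,ps,pt,st
∂2: piv[dhn,dhp,dhs,dht,dmn,dpt,hmp,hmt,hps,hst,lmn,lps,nps,npt] rk=14  ker:hpt,mpt,nst,pst
b_2=(18−14)−0=4

b_2=4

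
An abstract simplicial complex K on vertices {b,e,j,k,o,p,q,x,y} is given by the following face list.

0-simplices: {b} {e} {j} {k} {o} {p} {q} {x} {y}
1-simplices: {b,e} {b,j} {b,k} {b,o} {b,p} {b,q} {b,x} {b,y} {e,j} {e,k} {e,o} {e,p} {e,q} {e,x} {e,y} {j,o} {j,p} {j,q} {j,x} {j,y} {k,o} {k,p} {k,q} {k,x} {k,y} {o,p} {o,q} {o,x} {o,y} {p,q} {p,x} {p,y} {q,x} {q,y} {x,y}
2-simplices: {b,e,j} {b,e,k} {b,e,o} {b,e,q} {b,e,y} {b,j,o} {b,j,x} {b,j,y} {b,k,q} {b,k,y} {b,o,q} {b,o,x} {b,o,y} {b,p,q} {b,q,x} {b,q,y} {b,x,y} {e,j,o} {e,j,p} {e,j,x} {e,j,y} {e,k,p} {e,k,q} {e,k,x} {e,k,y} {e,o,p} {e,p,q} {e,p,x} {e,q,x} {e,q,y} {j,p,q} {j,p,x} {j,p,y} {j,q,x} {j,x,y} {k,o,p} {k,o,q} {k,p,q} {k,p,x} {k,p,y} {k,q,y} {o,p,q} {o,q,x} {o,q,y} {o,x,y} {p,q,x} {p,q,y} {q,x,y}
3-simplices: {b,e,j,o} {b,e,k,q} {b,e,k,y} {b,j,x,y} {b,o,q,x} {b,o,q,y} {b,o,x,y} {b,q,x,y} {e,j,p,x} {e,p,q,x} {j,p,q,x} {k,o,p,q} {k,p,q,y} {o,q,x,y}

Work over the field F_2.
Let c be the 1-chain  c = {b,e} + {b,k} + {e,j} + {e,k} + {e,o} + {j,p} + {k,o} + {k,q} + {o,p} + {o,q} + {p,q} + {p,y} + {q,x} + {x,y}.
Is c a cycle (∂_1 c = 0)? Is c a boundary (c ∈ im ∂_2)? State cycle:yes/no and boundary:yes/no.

n_0=9 n_1=35 n_2=48 n_3=14  [Z2]
∂1: piv[be,bj,bk,bo,bp,bq,bx,by] rk=8  ker:ej,ek,eo,ep,eq,ex,ey,jo,jp,jq,jx,jy,ko,kp,kq,kx,ky,op,oq,ox,oy,pq,px,py,qx,qy,xy
∂2: piv[bej,bek,beo,beq,bey,bjo,bjx,bjy,bkq,bky,boq,box,boy,bpq,bqx,bqy,bxy,ejp,ejx,ekp,ekx,eop,epq,epx,jpq,jpy,kop] rk=27  ker:ejo,ejy,ekq,eky,eqx,eqy,jpx,jqx,jxy,koq,kpq,kpx,kpy,kqy,opq,oqx,oqy,oxy,pqx,pqy,qxy
∂3: piv[bejo,bekq,beky,bjxy,boqx,boqy,boxy,bqxy,ejpx,epqx,jpqx,kopq,kpqy] rk=13  ker:oqxy
∂1c = 0
c vs im∂2: reduces to 0 ⇒ boundary

cycle:yes boundary:yes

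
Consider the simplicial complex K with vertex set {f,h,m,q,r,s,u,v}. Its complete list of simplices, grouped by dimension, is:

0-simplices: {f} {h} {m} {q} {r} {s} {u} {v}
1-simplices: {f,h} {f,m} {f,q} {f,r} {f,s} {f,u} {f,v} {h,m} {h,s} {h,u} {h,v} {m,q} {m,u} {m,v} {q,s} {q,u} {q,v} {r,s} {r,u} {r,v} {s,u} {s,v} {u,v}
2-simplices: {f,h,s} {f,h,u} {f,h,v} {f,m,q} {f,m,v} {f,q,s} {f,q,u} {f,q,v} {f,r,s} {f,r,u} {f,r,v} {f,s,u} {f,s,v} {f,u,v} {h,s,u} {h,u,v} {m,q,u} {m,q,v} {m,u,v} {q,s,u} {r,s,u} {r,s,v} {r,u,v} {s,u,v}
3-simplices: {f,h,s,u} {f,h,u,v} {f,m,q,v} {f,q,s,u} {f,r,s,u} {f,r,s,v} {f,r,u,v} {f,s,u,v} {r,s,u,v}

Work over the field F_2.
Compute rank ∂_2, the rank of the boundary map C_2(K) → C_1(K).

n_0=8 n_1=23 n_2=24 n_3=9  [Z2]
∂1: piv[fh,fm,fq,fr,fs,fu,fv] rk=7  ker:hm,hs,hu,hv,mq,mu,mv,qs,qu,qv,rs,ru,rv,su,sv,uv
∂2: piv[fhs,fhu,fhv,fmq,fmv,fqs,fqu,fqv,frs,fru,frv,fsu,fsv,fuv,mqu] rk=15  ker:hsu,huv,mqv,muv,qsu,rsu,rsv,ruv,suv
∂3: piv[fhsu,fhuv,fmqv,fqsu,frsu,frsv,fruv,fsuv] rk=8  ker:rsuv
rk∂_2=15

rank∂_2=15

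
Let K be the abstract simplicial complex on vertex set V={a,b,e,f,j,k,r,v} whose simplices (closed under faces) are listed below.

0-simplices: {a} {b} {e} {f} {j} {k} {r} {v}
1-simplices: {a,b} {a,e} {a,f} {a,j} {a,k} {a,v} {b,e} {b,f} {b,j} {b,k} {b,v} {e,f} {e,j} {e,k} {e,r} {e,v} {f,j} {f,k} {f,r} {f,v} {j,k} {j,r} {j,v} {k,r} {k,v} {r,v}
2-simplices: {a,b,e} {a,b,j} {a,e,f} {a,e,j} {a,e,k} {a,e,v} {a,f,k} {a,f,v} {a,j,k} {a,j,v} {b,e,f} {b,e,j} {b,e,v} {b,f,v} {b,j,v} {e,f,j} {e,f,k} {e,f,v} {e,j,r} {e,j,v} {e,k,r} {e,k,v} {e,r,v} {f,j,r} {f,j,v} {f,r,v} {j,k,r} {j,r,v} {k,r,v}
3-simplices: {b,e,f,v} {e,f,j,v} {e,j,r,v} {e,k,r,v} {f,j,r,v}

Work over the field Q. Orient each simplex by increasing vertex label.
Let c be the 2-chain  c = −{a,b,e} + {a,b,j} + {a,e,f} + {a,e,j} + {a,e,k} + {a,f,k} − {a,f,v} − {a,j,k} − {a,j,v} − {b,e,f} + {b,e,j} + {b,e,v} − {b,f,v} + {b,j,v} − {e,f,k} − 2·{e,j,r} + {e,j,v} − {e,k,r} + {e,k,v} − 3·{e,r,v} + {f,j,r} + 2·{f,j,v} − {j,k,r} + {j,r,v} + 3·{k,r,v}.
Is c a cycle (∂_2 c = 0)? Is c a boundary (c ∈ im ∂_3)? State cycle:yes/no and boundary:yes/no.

n_0=8 n_1=26 n_2=29 n_3=5  [Q]
∂1: piv[ab,ae,af,aj,ak,av,er] rk=7  ker:be,bf,bj,bk,bv,ef,ej,ek,ev,fj,fk,fr,fv,jk,jr,jv,kr,kv,rv
∂2: piv[abe,abj,aef,aej,aek,aev,afk,afv,ajk,ajv,bef,bev,efj,ejr,ekr,ekv,erv,fjr] rk=18  ker:bej,bfv,bjv,efk,efv,ejv,fjv,frv,jkr,jrv,krv
∂3: piv[befv,efjv,ejrv,ekrv,fjrv] rk=5
∂2c = 4·{a,e} − {a,f} − 4·{a,j} − {a,k} + 2·{a,v} + {b,j} − {b,v} − {e,f} + {e,j} + 2·{e,k} + 2·{e,v} + 3·{f,j} − {f,r} − 4·{f,v} − 2·{j,k} + {j,r} + 2·{j,v} + {k,r} − 2·{k,v} + {r,v}

cycle:no boundary:no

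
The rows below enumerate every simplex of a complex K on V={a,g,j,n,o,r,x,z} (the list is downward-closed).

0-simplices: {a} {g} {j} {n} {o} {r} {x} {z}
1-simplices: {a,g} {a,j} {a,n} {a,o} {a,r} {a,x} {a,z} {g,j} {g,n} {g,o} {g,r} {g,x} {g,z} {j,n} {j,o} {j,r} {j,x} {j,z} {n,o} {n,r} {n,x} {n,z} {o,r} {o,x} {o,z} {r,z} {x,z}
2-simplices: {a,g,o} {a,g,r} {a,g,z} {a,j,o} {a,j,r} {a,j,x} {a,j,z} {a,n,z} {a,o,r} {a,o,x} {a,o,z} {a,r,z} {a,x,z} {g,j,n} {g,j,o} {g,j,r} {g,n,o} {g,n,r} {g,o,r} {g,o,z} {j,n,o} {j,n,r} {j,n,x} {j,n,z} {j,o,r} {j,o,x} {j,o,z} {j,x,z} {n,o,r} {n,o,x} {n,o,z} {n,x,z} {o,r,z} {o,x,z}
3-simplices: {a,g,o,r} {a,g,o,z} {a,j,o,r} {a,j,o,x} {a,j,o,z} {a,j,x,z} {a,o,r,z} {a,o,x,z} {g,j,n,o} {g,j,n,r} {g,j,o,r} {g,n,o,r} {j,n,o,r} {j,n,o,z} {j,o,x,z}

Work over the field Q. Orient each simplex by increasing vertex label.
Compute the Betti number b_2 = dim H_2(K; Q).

b_2=2

n_0=8 n_1=27 n_2=34 n_3=15  [Q]
∂1: piv[ag,aj,an,ao,ar,ax,az] rk=7  ker:gj,gn,go,gr,gx,gz,jn,jo,jr,jx,jz,no,nr,nx,nz,or,ox,oz,rz,xz
∂2: piv[ago,agr,agz,ajo,ajr,ajx,ajz,anz,aor,aox,aoz,arz,axz,gjn,gjo,gno,gnr,jnx,jnz] rk=19  ker:gjr,gor,goz,jno,jnr,jor,jox,joz,jxz,nor,nox,noz,nxz,orz,oxz
∂3: piv[agor,agoz,ajor,ajox,ajoz,ajxz,aorz,aoxz,gjno,gjnr,gjor,gnor,jnoz] rk=13  ker:jnor,joxz
b_2=(34−19)−13=2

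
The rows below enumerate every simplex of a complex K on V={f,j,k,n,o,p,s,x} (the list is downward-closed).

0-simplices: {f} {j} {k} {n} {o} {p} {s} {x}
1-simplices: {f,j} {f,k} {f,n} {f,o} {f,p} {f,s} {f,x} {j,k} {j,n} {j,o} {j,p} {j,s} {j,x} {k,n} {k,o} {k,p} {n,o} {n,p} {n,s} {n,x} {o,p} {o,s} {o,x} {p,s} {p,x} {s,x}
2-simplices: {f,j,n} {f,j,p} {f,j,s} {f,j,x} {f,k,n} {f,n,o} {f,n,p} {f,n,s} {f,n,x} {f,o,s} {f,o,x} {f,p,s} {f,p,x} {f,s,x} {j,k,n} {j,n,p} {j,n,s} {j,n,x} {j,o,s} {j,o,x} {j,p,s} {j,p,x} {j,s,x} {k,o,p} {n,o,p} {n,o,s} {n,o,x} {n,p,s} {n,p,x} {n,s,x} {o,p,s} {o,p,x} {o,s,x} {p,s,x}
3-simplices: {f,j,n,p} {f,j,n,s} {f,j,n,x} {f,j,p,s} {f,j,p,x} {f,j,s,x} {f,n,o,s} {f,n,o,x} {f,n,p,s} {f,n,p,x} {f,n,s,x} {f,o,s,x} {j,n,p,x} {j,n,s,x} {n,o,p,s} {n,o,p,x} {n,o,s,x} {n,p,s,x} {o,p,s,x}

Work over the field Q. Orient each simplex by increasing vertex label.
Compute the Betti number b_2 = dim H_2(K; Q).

n_0=8 n_1=26 n_2=34 n_3=19  [Q]
∂1: piv[fj,fk,fn,fo,fp,fs,fx] rk=7  ker:jk,jn,jo,jp,js,jx,kn,ko,kp,no,np,ns,nx,op,os,ox,ps,px,sx
∂2: piv[fjn,fjp,fjs,fjx,fkn,fno,fnp,fns,fnx,fos,fox,fps,fpx,fsx,jkn,jos,kop,nop] rk=18  ker:jnp,jns,jnx,jox,jps,jpx,jsx,nos,nox,nps,npx,nsx,ops,opx,osx,psx
∂3: piv[fjnp,fjns,fjnx,fjps,fjpx,fjsx,fnos,fnox,fnps,fnpx,fnsx,fosx,nops,nopx,npsx] rk=15  ker:jnpx,jnsx,nosx,opsx
b_2=(34−18)−15=1

b_2=1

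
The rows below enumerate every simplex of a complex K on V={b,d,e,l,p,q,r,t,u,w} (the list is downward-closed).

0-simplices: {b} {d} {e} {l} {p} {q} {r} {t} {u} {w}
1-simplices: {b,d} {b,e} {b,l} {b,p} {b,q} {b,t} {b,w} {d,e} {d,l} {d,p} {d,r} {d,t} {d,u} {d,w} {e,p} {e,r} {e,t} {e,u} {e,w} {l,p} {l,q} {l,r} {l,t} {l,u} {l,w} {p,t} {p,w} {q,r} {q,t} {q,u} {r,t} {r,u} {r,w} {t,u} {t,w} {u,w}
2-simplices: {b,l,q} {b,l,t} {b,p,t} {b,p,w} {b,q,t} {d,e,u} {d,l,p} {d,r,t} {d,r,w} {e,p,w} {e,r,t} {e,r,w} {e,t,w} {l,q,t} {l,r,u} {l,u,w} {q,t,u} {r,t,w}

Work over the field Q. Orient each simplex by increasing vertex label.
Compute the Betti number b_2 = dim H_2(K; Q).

b_2=2

n_0=10 n_1=36 n_2=18  [Q]
∂1: piv[bd,be,bl,bp,bq,bt,bw,dr,du] rk=9  ker:de,dl,dp,dt,dw,ep,er,et,eu,ew,lp,lq,lr,lt,lu,lw,pt,pw,qr,qt,qu,rt,ru,rw,tu,tw,uw
∂2: piv[blq,blt,bpt,bpw,bqt,deu,dlp,drt,drw,epw,ert,erw,etw,lru,luw,qtu] rk=16  ker:lqt,rtw
b_2=(18−16)−0=2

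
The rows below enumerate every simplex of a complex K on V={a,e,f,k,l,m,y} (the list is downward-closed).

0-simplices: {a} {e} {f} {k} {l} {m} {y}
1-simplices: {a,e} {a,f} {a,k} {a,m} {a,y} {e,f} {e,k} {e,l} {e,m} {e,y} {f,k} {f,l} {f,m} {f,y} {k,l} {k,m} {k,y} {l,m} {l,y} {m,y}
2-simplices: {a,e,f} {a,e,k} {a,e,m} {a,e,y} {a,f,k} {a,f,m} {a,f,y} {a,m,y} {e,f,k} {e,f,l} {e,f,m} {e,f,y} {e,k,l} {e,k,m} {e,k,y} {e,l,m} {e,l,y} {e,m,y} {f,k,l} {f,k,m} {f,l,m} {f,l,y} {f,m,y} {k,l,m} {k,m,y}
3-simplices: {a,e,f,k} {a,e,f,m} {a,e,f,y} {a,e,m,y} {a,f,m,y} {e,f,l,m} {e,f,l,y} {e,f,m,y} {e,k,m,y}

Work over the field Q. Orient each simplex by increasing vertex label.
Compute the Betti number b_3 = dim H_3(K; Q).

b_3=1

n_0=7 n_1=20 n_2=25 n_3=9  [Q]
∂1: piv[ae,af,ak,am,ay,el] rk=6  ker:ef,ek,em,ey,fk,fl,fm,fy,kl,km,ky,lm,ly,my
∂2: piv[aef,aek,aem,aey,afk,afm,afy,amy,efl,ekl,ekm,eky,elm,ely] rk=14  ker:efk,efm,efy,emy,fkl,fkm,flm,fly,fmy,klm,kmy
∂3: piv[aefk,aefm,aefy,aemy,afmy,eflm,efly,ekmy] rk=8  ker:efmy
b_3=(9−8)−0=1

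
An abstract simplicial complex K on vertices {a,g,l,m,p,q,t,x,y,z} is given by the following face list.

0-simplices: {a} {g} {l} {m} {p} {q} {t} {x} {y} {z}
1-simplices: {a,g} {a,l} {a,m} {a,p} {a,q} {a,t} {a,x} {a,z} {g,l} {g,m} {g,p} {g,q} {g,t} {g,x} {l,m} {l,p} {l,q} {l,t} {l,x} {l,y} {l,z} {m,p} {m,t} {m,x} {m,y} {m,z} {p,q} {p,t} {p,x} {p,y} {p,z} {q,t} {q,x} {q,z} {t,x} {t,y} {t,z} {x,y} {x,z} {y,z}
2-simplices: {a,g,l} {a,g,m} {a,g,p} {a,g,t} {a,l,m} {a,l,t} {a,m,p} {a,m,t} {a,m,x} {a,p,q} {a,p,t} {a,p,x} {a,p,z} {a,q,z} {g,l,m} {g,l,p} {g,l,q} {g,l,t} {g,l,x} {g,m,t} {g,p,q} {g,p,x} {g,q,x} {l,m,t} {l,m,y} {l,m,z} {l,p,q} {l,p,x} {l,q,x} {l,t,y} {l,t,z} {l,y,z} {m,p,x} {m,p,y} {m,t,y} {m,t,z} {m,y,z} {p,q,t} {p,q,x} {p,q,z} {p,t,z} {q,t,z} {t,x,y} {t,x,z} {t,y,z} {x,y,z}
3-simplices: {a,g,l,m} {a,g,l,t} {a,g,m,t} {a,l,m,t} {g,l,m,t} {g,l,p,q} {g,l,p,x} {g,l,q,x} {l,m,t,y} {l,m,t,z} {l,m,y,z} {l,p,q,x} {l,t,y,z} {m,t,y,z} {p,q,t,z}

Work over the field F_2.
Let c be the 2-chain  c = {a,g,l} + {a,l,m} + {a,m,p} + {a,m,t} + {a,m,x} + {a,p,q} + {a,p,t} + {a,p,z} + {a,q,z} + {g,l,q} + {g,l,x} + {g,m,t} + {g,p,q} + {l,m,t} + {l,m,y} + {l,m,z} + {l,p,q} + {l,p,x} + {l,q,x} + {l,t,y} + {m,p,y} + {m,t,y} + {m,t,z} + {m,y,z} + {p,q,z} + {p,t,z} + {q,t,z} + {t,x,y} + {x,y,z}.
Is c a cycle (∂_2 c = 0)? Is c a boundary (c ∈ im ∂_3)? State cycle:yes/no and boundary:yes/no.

n_0=10 n_1=40 n_2=46 n_3=15  [Z2]
∂1: piv[ag,al,am,ap,aq,at,ax,az,ly] rk=9  ker:gl,gm,gp,gq,gt,gx,lm,lp,lq,lt,lx,lz,mp,mt,mx,my,mz,pq,pt,px,py,pz,qt,qx,qz,tx,ty,tz,xy,xz,yz
∂2: piv[agl,agm,agp,agt,alm,alt,amp,amt,amx,apq,apt,apx,apz,aqz,glp,glq,glx,gpq,gpx,gqx,lmy,lmz,lty,ltz,lyz,mpy,pqt,ptz,txy,txz] rk=30  ker:glm,glt,gmt,lmt,lpq,lpx,lqx,mpx,mty,mtz,myz,pqx,pqz,qtz,tyz,xyz
∂3: piv[aglm,aglt,agmt,almt,glpq,glpx,glqx,lmty,lmtz,lmyz,lpqx,ltyz,pqtz] rk=13  ker:glmt,mtyz
∂2c = {a,g} + {a,x} + {g,l} + {g,m} + {g,p} + {g,t} + {g,x} + {l,q} + {l,x} + {l,z} + {m,t} + {m,x} + {m,z} + {p,x} + {p,y} + {p,z} + {q,t} + {q,x} + {q,z} + {t,x} + {t,y} + {t,z} + {x,z}

cycle:no boundary:no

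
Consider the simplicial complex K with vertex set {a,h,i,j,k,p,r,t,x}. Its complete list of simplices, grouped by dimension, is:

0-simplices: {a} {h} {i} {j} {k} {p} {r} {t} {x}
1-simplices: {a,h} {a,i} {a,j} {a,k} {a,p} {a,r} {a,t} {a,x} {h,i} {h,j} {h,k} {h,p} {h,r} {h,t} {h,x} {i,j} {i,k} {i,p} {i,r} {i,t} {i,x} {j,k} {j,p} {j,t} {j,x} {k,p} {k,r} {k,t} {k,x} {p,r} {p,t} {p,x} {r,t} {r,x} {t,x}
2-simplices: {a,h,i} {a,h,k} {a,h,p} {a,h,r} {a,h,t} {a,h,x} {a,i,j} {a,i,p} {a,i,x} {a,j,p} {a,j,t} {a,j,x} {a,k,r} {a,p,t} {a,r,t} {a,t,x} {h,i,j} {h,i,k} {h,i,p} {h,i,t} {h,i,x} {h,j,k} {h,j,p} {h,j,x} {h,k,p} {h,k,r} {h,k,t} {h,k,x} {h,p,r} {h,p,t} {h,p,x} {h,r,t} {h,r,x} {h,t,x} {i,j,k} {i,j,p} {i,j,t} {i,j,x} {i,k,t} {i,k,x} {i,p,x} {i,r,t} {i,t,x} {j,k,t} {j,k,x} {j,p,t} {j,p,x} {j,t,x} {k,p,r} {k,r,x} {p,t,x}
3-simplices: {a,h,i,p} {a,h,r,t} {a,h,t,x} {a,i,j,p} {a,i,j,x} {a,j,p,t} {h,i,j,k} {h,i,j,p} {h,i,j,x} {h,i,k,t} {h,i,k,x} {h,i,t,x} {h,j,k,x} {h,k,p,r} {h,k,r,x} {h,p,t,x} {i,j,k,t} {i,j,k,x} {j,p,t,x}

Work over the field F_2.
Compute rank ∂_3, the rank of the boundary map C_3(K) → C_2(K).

rank∂_3=18

n_0=9 n_1=35 n_2=51 n_3=19  [Z2]
∂1: piv[ah,ai,aj,ak,ap,ar,at,ax] rk=8  ker:hi,hj,hk,hp,hr,ht,hx,ij,ik,ip,ir,it,ix,jk,jp,jt,jx,kp,kr,kt,kx,pr,pt,px,rt,rx,tx
∂2: piv[ahi,ahk,ahp,ahr,aht,ahx,aij,aip,aix,ajp,ajt,ajx,akr,apt,art,atx,hij,hik,hit,hjk,hkp,hkt,hkx,hpr,hpx,hrx,irt] rk=27  ker:hip,hix,hjp,hjx,hkr,hpt,hrt,htx,ijk,ijp,ijt,ijx,ikt,ikx,ipx,itx,jkt,jkx,jpt,jpx,jtx,kpr,krx,ptx
∂3: piv[ahip,ahrt,ahtx,aijp,aijx,ajpt,hijk,hijp,hijx,hikt,hikx,hitx,hjkx,hkpr,hkrx,hptx,ijkt,jptx] rk=18  ker:ijkx
rk∂_3=18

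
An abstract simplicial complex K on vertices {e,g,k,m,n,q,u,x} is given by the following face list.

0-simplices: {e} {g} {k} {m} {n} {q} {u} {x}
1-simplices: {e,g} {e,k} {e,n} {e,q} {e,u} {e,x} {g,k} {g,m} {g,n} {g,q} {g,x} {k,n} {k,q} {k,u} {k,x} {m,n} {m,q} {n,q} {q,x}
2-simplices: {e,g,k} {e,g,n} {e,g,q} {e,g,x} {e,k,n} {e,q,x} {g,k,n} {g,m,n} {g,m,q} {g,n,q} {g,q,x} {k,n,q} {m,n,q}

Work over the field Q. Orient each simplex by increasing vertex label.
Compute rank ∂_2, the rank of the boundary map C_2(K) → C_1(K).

rank∂_2=10

n_0=8 n_1=19 n_2=13  [Q]
∂1: piv[eg,ek,en,eq,eu,ex,gm] rk=7  ker:gk,gn,gq,gx,kn,kq,ku,kx,mn,mq,nq,qx
∂2: piv[egk,egn,egq,egx,ekn,eqx,gmn,gmq,gnq,knq] rk=10  ker:gkn,gqx,mnq
rk∂_2=10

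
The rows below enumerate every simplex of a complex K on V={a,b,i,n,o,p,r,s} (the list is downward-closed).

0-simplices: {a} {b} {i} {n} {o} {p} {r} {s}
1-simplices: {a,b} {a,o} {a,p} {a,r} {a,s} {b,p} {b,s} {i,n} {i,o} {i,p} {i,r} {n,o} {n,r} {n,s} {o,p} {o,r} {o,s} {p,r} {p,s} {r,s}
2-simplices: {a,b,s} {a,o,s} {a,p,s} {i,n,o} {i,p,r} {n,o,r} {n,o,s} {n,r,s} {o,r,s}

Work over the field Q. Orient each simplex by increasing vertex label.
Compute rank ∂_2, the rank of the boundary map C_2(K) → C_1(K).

n_0=8 n_1=20 n_2=9  [Q]
∂1: piv[ab,ao,ap,ar,as,in,io] rk=7  ker:bp,bs,ip,ir,no,nr,ns,op,or,os,pr,ps,rs
∂2: piv[abs,aos,aps,ino,ipr,nor,nos,nrs] rk=8  ker:ors
rk∂_2=8

rank∂_2=8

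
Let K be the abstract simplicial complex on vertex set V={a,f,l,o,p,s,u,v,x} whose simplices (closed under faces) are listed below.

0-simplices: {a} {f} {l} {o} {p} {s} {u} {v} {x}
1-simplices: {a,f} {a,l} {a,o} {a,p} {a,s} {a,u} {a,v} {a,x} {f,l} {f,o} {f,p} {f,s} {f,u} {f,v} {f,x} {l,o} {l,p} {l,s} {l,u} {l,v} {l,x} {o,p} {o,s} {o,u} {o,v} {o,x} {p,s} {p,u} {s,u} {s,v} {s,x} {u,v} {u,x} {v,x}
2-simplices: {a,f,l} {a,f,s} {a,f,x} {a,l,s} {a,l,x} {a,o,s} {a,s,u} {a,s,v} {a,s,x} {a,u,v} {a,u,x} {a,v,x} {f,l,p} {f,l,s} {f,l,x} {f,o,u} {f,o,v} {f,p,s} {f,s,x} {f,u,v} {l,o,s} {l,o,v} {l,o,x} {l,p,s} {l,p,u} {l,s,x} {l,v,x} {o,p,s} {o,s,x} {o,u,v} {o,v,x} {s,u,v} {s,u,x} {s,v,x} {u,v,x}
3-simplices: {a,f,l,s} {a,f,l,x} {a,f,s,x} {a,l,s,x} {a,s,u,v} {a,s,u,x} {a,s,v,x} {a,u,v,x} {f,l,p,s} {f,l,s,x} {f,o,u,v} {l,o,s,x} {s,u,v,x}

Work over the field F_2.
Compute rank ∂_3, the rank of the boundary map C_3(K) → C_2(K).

rank∂_3=11

n_0=9 n_1=34 n_2=35 n_3=13  [Z2]
∂1: piv[af,al,ao,ap,as,au,av,ax] rk=8  ker:fl,fo,fp,fs,fu,fv,fx,lo,lp,ls,lu,lv,lx,op,os,ou,ov,ox,ps,pu,su,sv,sx,uv,ux,vx
∂2: piv[afl,afs,afx,als,alx,aos,asu,asv,asx,auv,aux,avx,flp,fou,fov,fps,fuv,los,lov,lox,lpu,lvx,ops] rk=23  ker:fls,flx,fsx,lps,lsx,osx,ouv,ovx,suv,sux,svx,uvx
∂3: piv[afls,aflx,afsx,alsx,asuv,asux,asvx,auvx,flps,fouv,losx] rk=11  ker:flsx,suvx
rk∂_3=11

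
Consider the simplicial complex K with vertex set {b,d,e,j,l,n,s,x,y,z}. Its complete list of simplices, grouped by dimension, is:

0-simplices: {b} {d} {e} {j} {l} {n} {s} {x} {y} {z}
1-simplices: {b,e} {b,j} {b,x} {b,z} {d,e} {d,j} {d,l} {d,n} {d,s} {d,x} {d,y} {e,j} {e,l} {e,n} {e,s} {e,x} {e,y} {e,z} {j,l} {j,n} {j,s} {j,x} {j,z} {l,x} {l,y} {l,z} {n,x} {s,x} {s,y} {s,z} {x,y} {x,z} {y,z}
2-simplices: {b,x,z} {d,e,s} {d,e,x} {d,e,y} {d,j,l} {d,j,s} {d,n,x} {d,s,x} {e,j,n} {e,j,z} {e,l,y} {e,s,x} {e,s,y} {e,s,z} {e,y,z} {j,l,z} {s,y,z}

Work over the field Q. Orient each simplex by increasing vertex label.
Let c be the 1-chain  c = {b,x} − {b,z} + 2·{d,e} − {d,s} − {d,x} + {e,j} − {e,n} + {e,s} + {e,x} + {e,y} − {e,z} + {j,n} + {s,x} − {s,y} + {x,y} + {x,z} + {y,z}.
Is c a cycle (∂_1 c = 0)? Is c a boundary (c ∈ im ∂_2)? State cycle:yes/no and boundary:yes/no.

n_0=10 n_1=33 n_2=17  [Q]
∂1: piv[be,bj,bx,bz,de,dl,dn,ds,dy] rk=9  ker:dj,dx,ej,el,en,es,ex,ey,ez,jl,jn,js,jx,jz,lx,ly,lz,nx,sx,sy,sz,xy,xz,yz
∂2: piv[bxz,des,dex,dey,djl,djs,dnx,dsx,ejn,ejz,ely,esy,esz,eyz,jlz] rk=15  ker:esx,syz
∂1c = 0
c vs im∂2: residual ≠ 0 ⇒ not boundary

cycle:yes boundary:no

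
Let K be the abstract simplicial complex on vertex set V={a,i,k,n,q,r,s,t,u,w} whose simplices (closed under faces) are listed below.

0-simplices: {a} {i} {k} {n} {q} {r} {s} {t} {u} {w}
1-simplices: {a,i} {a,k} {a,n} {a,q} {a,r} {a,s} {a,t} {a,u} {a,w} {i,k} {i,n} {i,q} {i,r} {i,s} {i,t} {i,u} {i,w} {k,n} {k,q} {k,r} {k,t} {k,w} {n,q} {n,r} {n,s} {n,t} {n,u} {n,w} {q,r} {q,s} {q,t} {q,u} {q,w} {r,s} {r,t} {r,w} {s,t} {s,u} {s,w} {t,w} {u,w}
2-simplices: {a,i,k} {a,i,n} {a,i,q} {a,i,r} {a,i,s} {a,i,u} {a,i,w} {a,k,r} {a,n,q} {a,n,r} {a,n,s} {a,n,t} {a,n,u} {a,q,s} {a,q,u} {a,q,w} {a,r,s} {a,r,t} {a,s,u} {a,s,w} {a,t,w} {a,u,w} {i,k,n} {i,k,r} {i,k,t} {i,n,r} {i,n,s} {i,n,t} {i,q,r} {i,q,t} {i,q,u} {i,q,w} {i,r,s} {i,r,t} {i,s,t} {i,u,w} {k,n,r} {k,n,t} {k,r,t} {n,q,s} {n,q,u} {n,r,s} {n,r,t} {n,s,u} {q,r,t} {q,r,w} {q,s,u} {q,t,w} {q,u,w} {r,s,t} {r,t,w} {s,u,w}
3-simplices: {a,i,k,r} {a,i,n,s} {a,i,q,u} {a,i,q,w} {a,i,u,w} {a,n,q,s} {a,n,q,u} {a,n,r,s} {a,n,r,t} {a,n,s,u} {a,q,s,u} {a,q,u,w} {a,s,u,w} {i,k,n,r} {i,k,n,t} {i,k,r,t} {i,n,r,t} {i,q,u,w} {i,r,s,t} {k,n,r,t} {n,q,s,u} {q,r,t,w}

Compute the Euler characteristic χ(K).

n_0=10 n_1=41 n_2=52 n_3=22
χ=+10−41+52−22=-1

χ(K)=-1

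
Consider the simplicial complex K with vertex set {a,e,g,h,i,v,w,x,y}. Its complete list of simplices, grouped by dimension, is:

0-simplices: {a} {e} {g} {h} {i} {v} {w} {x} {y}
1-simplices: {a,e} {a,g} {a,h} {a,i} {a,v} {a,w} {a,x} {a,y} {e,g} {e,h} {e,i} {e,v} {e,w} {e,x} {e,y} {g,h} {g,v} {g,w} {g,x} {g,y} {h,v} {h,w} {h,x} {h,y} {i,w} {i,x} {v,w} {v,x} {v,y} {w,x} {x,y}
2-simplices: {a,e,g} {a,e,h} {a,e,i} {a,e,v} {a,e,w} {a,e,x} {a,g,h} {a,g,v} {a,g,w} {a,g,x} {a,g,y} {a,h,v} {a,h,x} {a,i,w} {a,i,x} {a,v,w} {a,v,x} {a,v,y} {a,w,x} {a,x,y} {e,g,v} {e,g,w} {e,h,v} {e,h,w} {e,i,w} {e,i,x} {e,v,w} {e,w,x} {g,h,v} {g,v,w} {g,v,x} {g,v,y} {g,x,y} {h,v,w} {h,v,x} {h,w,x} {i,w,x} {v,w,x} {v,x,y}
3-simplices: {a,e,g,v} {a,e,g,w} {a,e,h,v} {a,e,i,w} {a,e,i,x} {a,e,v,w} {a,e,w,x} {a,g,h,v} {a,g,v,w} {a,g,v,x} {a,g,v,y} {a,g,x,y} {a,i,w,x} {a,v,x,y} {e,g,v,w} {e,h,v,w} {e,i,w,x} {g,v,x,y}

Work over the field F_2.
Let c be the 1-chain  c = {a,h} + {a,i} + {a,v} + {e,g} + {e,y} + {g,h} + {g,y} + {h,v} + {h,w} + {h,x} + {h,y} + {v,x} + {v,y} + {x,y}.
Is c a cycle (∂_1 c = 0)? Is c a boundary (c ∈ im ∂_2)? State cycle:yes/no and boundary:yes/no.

n_0=9 n_1=31 n_2=39 n_3=18  [Z2]
∂1: piv[ae,ag,ah,ai,av,aw,ax,ay] rk=8  ker:eg,eh,ei,ev,ew,ex,ey,gh,gv,gw,gx,gy,hv,hw,hx,hy,iw,ix,vw,vx,vy,wx,xy
∂2: piv[aeg,aeh,aei,aev,aew,aex,agh,agv,agw,agx,agy,ahv,ahx,aiw,aix,avw,avx,avy,awx,axy,ehw] rk=21  ker:egv,egw,ehv,eiw,eix,evw,ewx,ghv,gvw,gvx,gvy,gxy,hvw,hvx,hwx,iwx,vwx,vxy
∂3: piv[aegv,aegw,aehv,aeiw,aeix,aevw,aewx,aghv,agvw,agvx,agvy,agxy,aiwx,avxy,ehvw] rk=15  ker:egvw,eiwx,gvxy
∂1c = {a} + {g} + {i} + {w} + {x} + {y}

cycle:no boundary:no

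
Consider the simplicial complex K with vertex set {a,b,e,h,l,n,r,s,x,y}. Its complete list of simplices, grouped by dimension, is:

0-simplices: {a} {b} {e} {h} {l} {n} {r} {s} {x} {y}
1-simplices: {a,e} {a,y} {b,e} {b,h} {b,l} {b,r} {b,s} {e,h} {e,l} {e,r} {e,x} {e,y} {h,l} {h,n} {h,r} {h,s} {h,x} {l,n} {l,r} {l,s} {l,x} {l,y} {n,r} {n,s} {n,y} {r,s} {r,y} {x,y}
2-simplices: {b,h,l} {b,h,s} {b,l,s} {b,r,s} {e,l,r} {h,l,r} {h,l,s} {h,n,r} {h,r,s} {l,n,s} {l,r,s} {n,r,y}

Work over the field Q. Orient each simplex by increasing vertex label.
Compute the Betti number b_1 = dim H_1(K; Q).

b_1=9

n_0=10 n_1=28 n_2=12  [Q]
∂1: piv[ae,ay,be,bh,bl,br,bs,ex,hn] rk=9  ker:eh,el,er,ey,hl,hr,hs,hx,ln,lr,ls,lx,ly,nr,ns,ny,rs,ry,xy
∂2: piv[bhl,bhs,bls,brs,elr,hlr,hnr,hrs,lns,nry] rk=10  ker:hls,lrs
b_1=(28−9)−10=9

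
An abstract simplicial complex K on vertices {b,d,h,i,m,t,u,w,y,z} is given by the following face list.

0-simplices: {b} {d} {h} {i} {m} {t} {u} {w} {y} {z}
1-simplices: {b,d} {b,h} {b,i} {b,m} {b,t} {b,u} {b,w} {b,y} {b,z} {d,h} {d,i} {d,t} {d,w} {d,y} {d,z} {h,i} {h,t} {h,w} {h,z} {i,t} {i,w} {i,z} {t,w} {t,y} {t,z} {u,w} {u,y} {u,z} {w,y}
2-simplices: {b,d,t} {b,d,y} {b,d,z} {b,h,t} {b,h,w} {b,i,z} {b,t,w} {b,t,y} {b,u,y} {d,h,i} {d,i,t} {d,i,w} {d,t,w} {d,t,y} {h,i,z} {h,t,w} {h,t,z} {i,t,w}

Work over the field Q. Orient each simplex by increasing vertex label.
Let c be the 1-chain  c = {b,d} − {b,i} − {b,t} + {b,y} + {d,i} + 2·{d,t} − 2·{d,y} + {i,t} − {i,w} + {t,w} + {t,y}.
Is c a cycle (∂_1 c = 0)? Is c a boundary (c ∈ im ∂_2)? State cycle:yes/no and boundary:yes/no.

cycle:yes boundary:no

n_0=10 n_1=29 n_2=18  [Q]
∂1: piv[bd,bh,bi,bm,bt,bu,bw,by,bz] rk=9  ker:dh,di,dt,dw,dy,dz,hi,ht,hw,hz,it,iw,iz,tw,ty,tz,uw,uy,uz,wy
∂2: piv[bdt,bdy,bdz,bht,bhw,biz,btw,bty,buy,dhi,dit,diw,dtw,hiz,htz] rk=15  ker:dty,htw,itw
∂1c = 0
c vs im∂2: residual ≠ 0 ⇒ not boundary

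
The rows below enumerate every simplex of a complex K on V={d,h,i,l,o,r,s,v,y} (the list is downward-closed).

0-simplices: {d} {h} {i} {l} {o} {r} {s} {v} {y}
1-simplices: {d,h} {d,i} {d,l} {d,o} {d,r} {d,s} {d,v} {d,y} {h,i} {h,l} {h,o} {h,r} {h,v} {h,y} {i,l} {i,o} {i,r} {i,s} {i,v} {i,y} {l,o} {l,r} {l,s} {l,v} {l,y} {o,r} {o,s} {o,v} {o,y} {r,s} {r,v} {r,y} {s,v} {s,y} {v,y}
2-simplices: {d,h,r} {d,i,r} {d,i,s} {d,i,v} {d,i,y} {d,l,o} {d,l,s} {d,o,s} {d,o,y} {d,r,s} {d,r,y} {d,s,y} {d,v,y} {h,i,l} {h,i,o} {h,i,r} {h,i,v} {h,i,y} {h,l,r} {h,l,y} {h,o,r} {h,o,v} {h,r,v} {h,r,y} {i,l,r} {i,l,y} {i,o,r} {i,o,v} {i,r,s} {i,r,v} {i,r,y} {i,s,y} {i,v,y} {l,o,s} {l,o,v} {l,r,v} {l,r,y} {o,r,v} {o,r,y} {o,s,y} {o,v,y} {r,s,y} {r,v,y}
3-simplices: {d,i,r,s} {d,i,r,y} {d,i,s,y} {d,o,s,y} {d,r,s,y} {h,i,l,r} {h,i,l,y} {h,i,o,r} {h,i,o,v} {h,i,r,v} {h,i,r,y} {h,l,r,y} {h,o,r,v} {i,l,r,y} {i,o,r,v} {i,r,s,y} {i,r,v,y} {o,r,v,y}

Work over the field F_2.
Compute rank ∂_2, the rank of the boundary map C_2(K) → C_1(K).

rank∂_2=26

n_0=9 n_1=35 n_2=43 n_3=18  [Z2]
∂1: piv[dh,di,dl,do,dr,ds,dv,dy] rk=8  ker:hi,hl,ho,hr,hv,hy,il,io,ir,is,iv,iy,lo,lr,ls,lv,ly,or,os,ov,oy,rs,rv,ry,sv,sy,vy
∂2: piv[dhr,dir,dis,div,diy,dlo,dls,dos,doy,drs,dry,dsy,dvy,hil,hio,hir,hiv,hiy,hlr,hly,hor,hov,hrv,lov,lrv,ory] rk=26  ker:hry,ilr,ily,ior,iov,irs,irv,iry,isy,ivy,los,lry,orv,osy,ovy,rsy,rvy
∂3: piv[dirs,diry,disy,dosy,drsy,hilr,hily,hior,hiov,hirv,hiry,hlry,horv,irvy,orvy] rk=15  ker:ilry,iorv,irsy
rk∂_2=26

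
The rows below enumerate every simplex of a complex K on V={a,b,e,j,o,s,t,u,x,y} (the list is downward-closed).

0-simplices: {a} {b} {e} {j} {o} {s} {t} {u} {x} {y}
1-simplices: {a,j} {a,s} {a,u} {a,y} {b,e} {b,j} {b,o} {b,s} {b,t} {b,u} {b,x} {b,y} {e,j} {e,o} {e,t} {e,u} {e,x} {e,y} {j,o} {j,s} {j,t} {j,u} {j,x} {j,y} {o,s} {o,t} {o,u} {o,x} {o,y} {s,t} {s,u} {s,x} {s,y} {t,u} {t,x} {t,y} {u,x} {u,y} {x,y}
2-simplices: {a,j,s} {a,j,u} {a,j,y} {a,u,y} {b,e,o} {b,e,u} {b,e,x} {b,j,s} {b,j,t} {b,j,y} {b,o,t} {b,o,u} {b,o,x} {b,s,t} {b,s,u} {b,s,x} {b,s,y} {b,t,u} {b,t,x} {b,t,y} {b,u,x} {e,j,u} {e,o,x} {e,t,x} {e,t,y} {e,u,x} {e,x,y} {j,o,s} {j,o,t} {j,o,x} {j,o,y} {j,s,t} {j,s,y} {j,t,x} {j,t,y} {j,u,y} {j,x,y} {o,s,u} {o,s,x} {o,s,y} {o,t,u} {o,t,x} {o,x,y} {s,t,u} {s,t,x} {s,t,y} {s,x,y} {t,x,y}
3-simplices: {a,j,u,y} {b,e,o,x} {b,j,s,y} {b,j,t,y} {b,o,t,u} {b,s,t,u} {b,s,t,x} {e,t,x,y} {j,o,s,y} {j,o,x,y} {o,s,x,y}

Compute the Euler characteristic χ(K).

χ(K)=8

n_0=10 n_1=39 n_2=48 n_3=11
χ=+10−39+48−11=8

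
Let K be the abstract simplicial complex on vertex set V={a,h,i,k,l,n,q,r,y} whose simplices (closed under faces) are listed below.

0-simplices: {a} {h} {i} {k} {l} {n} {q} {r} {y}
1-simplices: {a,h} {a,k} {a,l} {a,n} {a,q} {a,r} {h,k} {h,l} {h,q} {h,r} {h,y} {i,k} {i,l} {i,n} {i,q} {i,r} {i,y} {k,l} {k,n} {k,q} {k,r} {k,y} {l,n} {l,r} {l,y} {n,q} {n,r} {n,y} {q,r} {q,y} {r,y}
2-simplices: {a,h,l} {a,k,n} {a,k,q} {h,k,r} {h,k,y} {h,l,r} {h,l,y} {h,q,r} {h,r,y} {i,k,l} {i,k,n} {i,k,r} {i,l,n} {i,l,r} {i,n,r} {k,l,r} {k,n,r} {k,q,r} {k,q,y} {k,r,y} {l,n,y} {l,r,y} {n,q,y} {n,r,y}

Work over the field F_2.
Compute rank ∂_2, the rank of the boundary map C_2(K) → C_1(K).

rank∂_2=19

n_0=9 n_1=31 n_2=24  [Z2]
∂1: piv[ah,ak,al,an,aq,ar,hy,ik] rk=8  ker:hk,hl,hq,hr,il,in,iq,ir,iy,kl,kn,kq,kr,ky,ln,lr,ly,nq,nr,ny,qr,qy,ry
∂2: piv[ahl,akn,akq,hkr,hky,hlr,hly,hqr,hry,ikl,ikn,ikr,iln,ilr,inr,kqr,kqy,lny,nqy] rk=19  ker:klr,knr,kry,lry,nry
rk∂_2=19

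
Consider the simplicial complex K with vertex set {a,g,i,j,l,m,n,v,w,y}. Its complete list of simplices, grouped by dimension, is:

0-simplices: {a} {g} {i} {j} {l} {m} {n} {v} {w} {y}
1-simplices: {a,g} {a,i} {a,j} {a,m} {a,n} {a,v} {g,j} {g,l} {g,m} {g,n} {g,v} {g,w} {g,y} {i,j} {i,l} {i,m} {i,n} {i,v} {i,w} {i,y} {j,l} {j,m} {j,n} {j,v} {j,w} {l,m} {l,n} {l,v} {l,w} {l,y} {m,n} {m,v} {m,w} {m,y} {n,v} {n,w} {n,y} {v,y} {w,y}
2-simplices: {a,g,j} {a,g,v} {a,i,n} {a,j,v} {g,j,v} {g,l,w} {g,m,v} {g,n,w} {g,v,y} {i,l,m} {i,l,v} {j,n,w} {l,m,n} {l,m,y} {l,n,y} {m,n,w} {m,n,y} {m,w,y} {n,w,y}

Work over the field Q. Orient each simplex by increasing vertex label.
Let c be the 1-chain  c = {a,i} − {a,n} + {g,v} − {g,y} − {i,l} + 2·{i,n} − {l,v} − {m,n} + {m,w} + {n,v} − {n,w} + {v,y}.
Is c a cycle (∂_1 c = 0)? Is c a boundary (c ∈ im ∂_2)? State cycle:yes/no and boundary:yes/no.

cycle:yes boundary:no

n_0=10 n_1=39 n_2=19  [Q]
∂1: piv[ag,ai,aj,am,an,av,gl,gw,gy] rk=9  ker:gj,gm,gn,gv,ij,il,im,in,iv,iw,iy,jl,jm,jn,jv,jw,lm,ln,lv,lw,ly,mn,mv,mw,my,nv,nw,ny,vy,wy
∂2: piv[agj,agv,ain,ajv,glw,gmv,gnw,gvy,ilm,ilv,jnw,lmn,lmy,lny,mnw,mwy] rk=16  ker:gjv,mny,nwy
∂1c = 0
c vs im∂2: residual ≠ 0 ⇒ not boundary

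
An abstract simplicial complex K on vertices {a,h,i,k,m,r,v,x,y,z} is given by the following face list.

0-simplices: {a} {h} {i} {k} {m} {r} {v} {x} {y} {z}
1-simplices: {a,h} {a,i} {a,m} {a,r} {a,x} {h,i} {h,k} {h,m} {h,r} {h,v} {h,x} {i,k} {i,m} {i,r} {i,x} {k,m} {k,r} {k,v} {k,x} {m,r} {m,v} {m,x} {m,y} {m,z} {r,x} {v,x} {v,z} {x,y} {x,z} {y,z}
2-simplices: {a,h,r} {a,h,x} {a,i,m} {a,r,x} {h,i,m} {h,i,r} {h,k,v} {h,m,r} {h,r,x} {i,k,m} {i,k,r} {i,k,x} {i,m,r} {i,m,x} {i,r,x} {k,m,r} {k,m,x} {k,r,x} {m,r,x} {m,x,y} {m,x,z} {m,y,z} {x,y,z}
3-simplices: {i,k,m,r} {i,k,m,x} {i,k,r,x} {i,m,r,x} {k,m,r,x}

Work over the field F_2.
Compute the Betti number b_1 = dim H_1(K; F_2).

n_0=10 n_1=30 n_2=23 n_3=5  [Z2]
∂1: piv[ah,ai,am,ar,ax,hk,hv,my,mz] rk=9  ker:hi,hm,hr,hx,ik,im,ir,ix,km,kr,kv,kx,mr,mv,mx,rx,vx,vz,xy,xz,yz
∂2: piv[ahr,ahx,aim,arx,him,hir,hkv,hmr,ikm,ikr,ikx,imx,irx,mxy,mxz,myz] rk=16  ker:hrx,imr,kmr,kmx,krx,mrx,xyz
∂3: piv[ikmr,ikmx,ikrx,imrx] rk=4  ker:kmrx
b_1=(30−9)−16=5

b_1=5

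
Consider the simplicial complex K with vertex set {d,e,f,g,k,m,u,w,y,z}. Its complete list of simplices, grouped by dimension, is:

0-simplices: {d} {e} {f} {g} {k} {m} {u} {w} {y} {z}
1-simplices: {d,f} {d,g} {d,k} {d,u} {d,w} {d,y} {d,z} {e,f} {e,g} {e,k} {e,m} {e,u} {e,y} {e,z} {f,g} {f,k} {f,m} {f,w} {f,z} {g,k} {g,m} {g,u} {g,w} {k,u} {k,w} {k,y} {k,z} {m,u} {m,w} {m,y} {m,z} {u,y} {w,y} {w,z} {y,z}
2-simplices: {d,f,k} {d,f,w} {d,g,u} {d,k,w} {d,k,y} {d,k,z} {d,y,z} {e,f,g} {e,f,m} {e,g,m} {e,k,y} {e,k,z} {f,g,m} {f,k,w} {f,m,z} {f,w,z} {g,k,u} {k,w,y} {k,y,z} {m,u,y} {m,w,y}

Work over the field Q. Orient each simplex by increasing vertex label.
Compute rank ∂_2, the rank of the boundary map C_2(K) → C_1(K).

n_0=10 n_1=35 n_2=21  [Q]
∂1: piv[df,dg,dk,du,dw,dy,dz,ef,em] rk=9  ker:eg,ek,eu,ey,ez,fg,fk,fm,fw,fz,gk,gm,gu,gw,ku,kw,ky,kz,mu,mw,my,mz,uy,wy,wz,yz
∂2: piv[dfk,dfw,dgu,dkw,dky,dkz,dyz,efg,efm,egm,eky,ekz,fmz,fwz,gku,kwy,muy,mwy] rk=18  ker:fgm,fkw,kyz
rk∂_2=18

rank∂_2=18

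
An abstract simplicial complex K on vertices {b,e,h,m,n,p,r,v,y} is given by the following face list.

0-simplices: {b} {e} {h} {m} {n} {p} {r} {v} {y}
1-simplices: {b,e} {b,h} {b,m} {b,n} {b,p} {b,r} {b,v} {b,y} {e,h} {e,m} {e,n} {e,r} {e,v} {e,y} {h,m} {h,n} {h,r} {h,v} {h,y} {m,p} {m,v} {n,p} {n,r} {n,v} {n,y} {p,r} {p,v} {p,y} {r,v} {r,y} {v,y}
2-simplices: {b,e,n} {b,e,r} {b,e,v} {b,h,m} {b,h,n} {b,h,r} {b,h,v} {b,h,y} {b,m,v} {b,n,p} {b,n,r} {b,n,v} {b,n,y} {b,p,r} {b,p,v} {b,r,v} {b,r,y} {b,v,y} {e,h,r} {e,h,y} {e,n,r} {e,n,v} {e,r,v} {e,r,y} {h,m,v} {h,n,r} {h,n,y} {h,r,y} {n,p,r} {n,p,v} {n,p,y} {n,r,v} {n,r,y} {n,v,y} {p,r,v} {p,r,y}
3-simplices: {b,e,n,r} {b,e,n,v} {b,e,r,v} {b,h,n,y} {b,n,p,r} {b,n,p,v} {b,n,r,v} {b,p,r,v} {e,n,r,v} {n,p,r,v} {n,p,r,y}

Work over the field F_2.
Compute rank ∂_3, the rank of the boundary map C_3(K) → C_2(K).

n_0=9 n_1=31 n_2=36 n_3=11  [Z2]
∂1: piv[be,bh,bm,bn,bp,br,bv,by] rk=8  ker:eh,em,en,er,ev,ey,hm,hn,hr,hv,hy,mp,mv,np,nr,nv,ny,pr,pv,py,rv,ry,vy
∂2: piv[ben,ber,bev,bhm,bhn,bhr,bhv,bhy,bmv,bnp,bnr,bnv,bny,bpr,bpv,brv,bry,bvy,ehr,ehy,npy] rk=21  ker:enr,env,erv,ery,hmv,hnr,hny,hry,npr,npv,nrv,nry,nvy,prv,pry
∂3: piv[benr,benv,berv,bhny,bnpr,bnpv,bnrv,bprv,npry] rk=9  ker:enrv,nprv
rk∂_3=9

rank∂_3=9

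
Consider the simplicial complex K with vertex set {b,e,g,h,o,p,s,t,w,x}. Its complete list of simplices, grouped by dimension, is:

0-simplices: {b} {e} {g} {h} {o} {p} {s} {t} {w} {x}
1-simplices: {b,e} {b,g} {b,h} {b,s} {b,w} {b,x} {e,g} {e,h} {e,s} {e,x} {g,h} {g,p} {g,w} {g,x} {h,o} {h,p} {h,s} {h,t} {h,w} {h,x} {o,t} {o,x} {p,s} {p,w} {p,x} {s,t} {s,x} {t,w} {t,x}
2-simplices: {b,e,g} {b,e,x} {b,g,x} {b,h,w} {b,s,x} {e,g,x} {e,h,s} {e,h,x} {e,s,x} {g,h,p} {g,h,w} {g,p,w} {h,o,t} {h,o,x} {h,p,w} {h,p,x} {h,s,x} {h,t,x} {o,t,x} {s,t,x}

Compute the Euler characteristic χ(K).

χ(K)=1

n_0=10 n_1=29 n_2=20
χ=+10−29+20=1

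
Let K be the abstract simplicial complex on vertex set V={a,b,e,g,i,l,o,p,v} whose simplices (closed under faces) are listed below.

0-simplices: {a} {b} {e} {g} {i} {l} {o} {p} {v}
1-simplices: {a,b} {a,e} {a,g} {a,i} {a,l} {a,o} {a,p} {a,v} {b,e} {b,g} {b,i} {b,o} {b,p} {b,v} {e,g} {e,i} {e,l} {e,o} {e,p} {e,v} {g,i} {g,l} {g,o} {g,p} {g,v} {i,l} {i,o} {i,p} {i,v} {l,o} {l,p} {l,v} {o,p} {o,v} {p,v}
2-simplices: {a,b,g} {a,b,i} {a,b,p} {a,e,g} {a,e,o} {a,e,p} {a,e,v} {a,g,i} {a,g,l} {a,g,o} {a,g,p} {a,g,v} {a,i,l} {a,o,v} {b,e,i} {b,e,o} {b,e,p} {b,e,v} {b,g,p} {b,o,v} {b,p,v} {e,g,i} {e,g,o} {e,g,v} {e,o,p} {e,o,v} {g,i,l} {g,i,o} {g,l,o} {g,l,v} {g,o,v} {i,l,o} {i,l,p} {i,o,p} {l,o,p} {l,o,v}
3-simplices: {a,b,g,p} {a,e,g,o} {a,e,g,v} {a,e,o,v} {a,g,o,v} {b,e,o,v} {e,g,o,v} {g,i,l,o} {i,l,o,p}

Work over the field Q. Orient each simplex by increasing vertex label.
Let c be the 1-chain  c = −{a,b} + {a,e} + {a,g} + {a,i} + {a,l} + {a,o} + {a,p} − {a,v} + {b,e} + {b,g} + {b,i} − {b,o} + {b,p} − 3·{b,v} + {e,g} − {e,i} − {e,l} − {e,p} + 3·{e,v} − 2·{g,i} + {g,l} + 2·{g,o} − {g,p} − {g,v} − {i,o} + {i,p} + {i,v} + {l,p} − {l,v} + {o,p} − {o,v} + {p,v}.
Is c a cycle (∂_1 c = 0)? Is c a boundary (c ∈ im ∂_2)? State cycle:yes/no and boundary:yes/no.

n_0=9 n_1=35 n_2=36 n_3=9  [Q]
∂1: piv[ab,ae,ag,ai,al,ao,ap,av] rk=8  ker:be,bg,bi,bo,bp,bv,eg,ei,el,eo,ep,ev,gi,gl,go,gp,gv,il,io,ip,iv,lo,lp,lv,op,ov,pv
∂2: piv[abg,abi,abp,aeg,aeo,aep,aev,agi,agl,ago,agp,agv,ail,aov,bei,beo,bep,bev,bpv,eop,gio,glo,glv,ilp,iop] rk=25  ker:bgp,bov,egi,ego,egv,eov,gil,gov,ilo,lop,lov
∂3: piv[abgp,aego,aegv,aeov,agov,beov,gilo,ilop] rk=8  ker:egov
∂1c = −4·{a} − {b} + {e} + 4·{g} − 2·{i} + {l} + {o} + 2·{p} − 2·{v}

cycle:no boundary:no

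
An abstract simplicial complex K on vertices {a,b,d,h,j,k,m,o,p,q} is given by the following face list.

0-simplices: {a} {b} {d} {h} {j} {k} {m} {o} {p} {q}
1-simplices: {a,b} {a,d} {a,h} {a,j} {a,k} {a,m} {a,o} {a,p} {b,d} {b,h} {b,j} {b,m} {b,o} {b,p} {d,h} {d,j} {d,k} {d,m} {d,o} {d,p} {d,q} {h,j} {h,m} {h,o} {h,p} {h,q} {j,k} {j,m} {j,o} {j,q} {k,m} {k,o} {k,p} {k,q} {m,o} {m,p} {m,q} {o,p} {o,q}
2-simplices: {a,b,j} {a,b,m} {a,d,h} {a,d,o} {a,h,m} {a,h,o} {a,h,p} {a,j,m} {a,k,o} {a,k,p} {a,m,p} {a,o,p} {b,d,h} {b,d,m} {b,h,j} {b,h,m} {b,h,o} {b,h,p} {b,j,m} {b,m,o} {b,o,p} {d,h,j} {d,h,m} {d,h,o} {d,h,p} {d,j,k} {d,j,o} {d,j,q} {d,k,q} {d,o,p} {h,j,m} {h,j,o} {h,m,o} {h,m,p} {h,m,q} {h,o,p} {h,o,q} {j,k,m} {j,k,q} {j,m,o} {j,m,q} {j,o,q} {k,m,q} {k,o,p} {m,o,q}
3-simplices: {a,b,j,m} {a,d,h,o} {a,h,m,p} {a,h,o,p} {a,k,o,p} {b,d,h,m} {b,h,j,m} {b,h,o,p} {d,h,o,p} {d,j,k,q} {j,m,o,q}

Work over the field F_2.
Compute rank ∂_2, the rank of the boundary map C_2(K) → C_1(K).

n_0=10 n_1=39 n_2=45 n_3=11  [Z2]
∂1: piv[ab,ad,ah,aj,ak,am,ao,ap,dq] rk=9  ker:bd,bh,bj,bm,bo,bp,dh,dj,dk,dm,do,dp,hj,hm,ho,hp,hq,jk,jm,jo,jq,km,ko,kp,kq,mo,mp,mq,op,oq
∂2: piv[abj,abm,adh,ado,ahm,aho,ahp,ajm,ako,akp,amp,aop,bdh,bdm,bhj,bhm,bho,bhp,bmo,dhj,dhp,djk,djo,djq,dkq,hmq,hoq,jkm,jmq] rk=29  ker:bjm,bop,dhm,dho,dop,hjm,hjo,hmo,hmp,hop,jkq,jmo,joq,kmq,kop,moq
∂3: piv[abjm,adho,ahmp,ahop,akop,bdhm,bhjm,bhop,dhop,djkq,jmoq] rk=11
rk∂_2=29

rank∂_2=29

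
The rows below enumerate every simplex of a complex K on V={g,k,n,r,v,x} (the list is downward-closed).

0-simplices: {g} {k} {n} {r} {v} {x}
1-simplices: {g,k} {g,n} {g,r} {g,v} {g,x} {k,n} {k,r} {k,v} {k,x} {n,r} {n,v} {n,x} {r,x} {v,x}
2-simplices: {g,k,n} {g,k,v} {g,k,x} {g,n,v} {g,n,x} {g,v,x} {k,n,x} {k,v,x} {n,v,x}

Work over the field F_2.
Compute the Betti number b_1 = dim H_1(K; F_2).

b_1=3

n_0=6 n_1=14 n_2=9  [Z2]
∂1: piv[gk,gn,gr,gv,gx] rk=5  ker:kn,kr,kv,kx,nr,nv,nx,rx,vx
∂2: piv[gkn,gkv,gkx,gnv,gnx,gvx] rk=6  ker:knx,kvx,nvx
b_1=(14−5)−6=3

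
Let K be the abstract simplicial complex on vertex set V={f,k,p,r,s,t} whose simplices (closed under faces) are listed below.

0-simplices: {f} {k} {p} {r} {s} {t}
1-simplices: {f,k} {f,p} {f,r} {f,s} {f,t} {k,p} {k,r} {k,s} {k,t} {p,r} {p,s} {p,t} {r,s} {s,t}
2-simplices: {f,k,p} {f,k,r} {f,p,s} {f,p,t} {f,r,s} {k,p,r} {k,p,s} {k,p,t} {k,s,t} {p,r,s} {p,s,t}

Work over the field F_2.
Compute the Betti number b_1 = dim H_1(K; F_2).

n_0=6 n_1=14 n_2=11  [Z2]
∂1: piv[fk,fp,fr,fs,ft] rk=5  ker:kp,kr,ks,kt,pr,ps,pt,rs,st
∂2: piv[fkp,fkr,fps,fpt,frs,kpr,kps,kpt,kst] rk=9  ker:prs,pst
b_1=(14−5)−9=0

b_1=0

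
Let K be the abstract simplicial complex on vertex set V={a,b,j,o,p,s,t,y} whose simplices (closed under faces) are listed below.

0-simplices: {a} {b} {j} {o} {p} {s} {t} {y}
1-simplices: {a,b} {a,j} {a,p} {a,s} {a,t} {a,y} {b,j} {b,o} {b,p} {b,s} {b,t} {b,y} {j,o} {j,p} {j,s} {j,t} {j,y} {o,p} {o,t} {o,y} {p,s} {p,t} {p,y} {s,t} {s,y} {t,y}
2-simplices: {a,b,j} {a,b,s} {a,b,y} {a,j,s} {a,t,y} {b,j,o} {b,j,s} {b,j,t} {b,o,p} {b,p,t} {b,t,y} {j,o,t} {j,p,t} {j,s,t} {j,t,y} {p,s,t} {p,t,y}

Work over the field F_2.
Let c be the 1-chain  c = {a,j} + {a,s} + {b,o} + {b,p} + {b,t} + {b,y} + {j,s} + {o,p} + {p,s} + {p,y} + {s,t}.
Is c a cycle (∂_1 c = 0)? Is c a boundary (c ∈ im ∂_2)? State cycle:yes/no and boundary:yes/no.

cycle:yes boundary:yes

n_0=8 n_1=26 n_2=17  [Z2]
∂1: piv[ab,aj,ap,as,at,ay,bo] rk=7  ker:bj,bp,bs,bt,by,jo,jp,js,jt,jy,op,ot,oy,ps,pt,py,st,sy,ty
∂2: piv[abj,abs,aby,ajs,aty,bjo,bjt,bop,bpt,bty,jot,jpt,jst,jty,pst,pty] rk=16  ker:bjs
∂1c = 0
c vs im∂2: reduces to 0 ⇒ boundary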